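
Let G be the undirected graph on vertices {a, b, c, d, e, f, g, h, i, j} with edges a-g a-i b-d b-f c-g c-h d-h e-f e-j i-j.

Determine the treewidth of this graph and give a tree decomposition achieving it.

Treewidth 2.
Bags: B1 = {c, g, h}  B2 = {d, g, h}  B3 = {b, d, g}  B4 = {b, f, g}  B5 = {e, f, g}  B6 = {e, g, j}  B7 = {g, i, j}  B8 = {a, g, i}
Tree: B1–B2, B2–B3, B3–B4, B4–B5, B5–B6, B6–B7, B7–B8

Every bag has size at most 3, so the width is 3 − 1 = 2 and tw(G) ≤ 2. Since g–c–h–d–b–f–e–j–i–a–g is a cycle in G, G is not acyclic. Forests are exactly the graphs of treewidth ≤ 1, so tw(G) ≥ 2. Therefore the treewidth is 2.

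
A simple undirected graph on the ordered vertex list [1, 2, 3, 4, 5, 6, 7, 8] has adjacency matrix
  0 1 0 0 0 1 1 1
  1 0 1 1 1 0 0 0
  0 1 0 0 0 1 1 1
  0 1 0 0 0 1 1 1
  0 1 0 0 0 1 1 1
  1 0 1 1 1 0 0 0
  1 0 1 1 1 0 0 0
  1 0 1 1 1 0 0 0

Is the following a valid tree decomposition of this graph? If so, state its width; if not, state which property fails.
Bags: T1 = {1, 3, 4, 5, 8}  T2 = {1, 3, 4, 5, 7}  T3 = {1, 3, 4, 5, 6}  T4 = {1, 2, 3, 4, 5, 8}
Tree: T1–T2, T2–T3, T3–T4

A tree decomposition must satisfy three properties: every vertex lies in some bag; for every edge, both endpoints lie together in some bag; and for every vertex, the bags containing it form a connected subtree. Here bags containing vertex 8 are not connected in the tree, so the decomposition is invalid.

No — bags containing vertex 8 are not connected in the tree.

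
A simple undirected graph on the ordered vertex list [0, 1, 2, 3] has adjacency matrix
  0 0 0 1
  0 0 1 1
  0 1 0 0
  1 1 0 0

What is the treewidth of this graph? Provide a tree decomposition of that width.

Treewidth 1.
Bags: B1 = {1, 2}  B2 = {1, 3}  B3 = {0, 3}
Tree: B1–B2, B2–B3

The largest bag has 2 vertices, giving width 1; this decomposition certifies tw(G) ≤ 1. G has an edge, so its treewidth is at least 1. Hence tw(G) = 1 exactly.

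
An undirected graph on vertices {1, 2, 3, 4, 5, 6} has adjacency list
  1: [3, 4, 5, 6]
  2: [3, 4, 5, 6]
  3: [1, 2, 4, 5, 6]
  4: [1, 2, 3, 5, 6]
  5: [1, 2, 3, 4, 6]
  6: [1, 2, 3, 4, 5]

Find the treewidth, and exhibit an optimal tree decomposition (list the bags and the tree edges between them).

Treewidth 4.
Bags: B1 = {1, 3, 4, 5, 6}  B2 = {2, 3, 4, 5, 6}
Tree: B1–B2

The largest bag has 5 vertices, giving width 4; this decomposition certifies tw(G) ≤ 4. On the other hand G contains the 5-clique {1, 3, 4, 5, 6}. A clique must lie in a single bag of any decomposition, so no decomposition can have width below 4. Hence tw(G) = 4 exactly.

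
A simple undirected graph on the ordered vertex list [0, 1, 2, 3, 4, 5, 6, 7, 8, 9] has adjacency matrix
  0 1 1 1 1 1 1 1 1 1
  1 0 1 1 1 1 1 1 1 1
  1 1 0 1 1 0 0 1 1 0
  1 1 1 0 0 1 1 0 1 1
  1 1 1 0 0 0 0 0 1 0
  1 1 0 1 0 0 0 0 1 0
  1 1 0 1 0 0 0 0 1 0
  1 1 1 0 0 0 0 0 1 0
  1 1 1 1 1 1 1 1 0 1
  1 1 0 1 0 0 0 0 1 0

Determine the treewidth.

4

A width-4 tree decomposition is:
Bags: B1 = {0, 1, 2, 7, 8}  B2 = {0, 1, 2, 4, 8}  B3 = {0, 1, 2, 3, 8}  B4 = {0, 1, 3, 5, 8}  B5 = {0, 1, 3, 6, 8}  B6 = {0, 1, 3, 8, 9}
Tree: B1–B2, B1–B3, B3–B4, B3–B5, B4–B6
Each bag holds 5 vertices, so the decomposition has width 4, which upper-bounds the treewidth. Conversely, {0, 1, 3, 8, 9} is a clique of size 5, and the vertices of any clique must share a bag in every tree decomposition; so some bag has ≥ 5 vertices and tw(G) ≥ 4. Therefore the treewidth is 4.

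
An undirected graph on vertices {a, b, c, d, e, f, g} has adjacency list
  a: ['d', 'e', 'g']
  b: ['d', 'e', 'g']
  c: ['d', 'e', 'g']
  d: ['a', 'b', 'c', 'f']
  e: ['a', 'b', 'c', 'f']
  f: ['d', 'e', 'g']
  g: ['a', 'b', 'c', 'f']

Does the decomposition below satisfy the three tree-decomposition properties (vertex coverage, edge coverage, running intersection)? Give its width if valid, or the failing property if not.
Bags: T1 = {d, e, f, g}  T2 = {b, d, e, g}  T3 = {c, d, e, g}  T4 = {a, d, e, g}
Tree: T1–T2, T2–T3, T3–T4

Yes; width 3.

Every vertex of G appears in some bag (union = {a, b, c, d, e, f, g}); every edge is covered by a bag; and for each vertex v the set of bags containing v is connected in the bag tree. The decomposition is therefore valid. The largest bag has 4 vertices, so the width is 3.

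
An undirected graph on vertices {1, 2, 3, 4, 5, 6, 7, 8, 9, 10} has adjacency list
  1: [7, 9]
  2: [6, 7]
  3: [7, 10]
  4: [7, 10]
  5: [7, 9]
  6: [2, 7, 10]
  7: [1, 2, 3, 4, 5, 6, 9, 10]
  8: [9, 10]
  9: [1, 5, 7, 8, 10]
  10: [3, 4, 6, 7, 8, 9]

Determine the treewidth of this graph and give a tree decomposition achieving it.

Treewidth 2.
One optimal decomposition is:
Bags: B1 = {7, 9, 10}  B2 = {3, 7, 10}  B3 = {6, 7, 10}  B4 = {1, 7, 9}  B5 = {8, 9, 10}  B6 = {5, 7, 9}  B7 = {4, 7, 10}  B8 = {2, 6, 7}
Tree: B1–B2, B2–B3, B1–B4, B1–B5, B4–B6, B2–B7, B3–B8

The largest bag has 3 vertices, giving width 2; this decomposition certifies tw(G) ≤ 2. On the other hand G contains the 3-clique {8, 9, 10}. A clique must lie in a single bag of any decomposition, so no decomposition can have width below 2. Hence tw(G) = 2 exactly.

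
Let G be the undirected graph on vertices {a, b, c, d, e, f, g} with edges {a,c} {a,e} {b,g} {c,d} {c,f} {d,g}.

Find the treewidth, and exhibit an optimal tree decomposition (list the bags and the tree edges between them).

Treewidth 1.
One optimal decomposition is:
Bags: B1 = {a, c}  B2 = {c, d}  B3 = {d, g}  B4 = {c, f}  B5 = {a, e}  B6 = {b, g}
Tree: B1–B2, B2–B3, B1–B4, B1–B5, B3–B6

Each bag holds 2 vertices, so the decomposition has width 1, which upper-bounds the treewidth. Since G has at least one edge (e.g. a–c), it is not an edgeless graph, so tw(G) ≥ 1. Therefore the treewidth is 1.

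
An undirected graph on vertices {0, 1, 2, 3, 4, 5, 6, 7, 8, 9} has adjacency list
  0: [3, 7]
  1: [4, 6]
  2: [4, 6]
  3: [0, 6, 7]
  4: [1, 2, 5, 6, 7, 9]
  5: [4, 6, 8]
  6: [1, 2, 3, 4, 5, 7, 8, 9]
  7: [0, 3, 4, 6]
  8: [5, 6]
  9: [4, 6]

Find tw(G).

2

A width-2 tree decomposition is:
Bags: B1 = {3, 6, 7}  B2 = {4, 6, 7}  B3 = {1, 4, 6}  B4 = {0, 3, 7}  B5 = {4, 6, 9}  B6 = {4, 5, 6}  B7 = {2, 4, 6}  B8 = {5, 6, 8}
Tree: B1–B2, B2–B3, B1–B4, B3–B5, B2–B6, B6–B7, B6–B8
Each bag holds 3 vertices, so the decomposition has width 2, which upper-bounds the treewidth. For the lower bound, the 3 vertices {0, 3, 7} are pairwise adjacent, and any tree decomposition puts a clique entirely inside one bag — forcing width ≥ 2. Hence tw(G) = 2 exactly.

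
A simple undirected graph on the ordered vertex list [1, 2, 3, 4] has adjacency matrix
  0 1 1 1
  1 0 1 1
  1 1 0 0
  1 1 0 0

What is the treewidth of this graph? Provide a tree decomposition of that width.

Each bag holds 3 vertices, so the decomposition has width 2, which upper-bounds the treewidth. On the other hand G contains the 3-clique {1, 2, 3}. A clique must lie in a single bag of any decomposition, so no decomposition can have width below 2. The upper and lower bounds meet at 2, so that is the treewidth.

Treewidth 2.
One optimal decomposition is:
Bags: B1 = {1, 2, 4}  B2 = {1, 2, 3}
Tree: B1–B2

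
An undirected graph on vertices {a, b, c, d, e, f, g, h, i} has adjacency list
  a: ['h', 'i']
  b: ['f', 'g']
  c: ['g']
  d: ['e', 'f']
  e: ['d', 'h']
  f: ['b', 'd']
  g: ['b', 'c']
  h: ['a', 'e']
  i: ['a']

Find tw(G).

1

A width-1 tree decomposition is:
Bags: B1 = {a, i}  B2 = {a, h}  B3 = {e, h}  B4 = {d, e}  B5 = {d, f}  B6 = {b, f}  B7 = {b, g}  B8 = {c, g}
Tree: B1–B2, B2–B3, B3–B4, B4–B5, B5–B6, B6–B7, B7–B8
The largest bag has 2 vertices, giving width 1; this decomposition certifies tw(G) ≤ 1. Any graph with an edge has treewidth ≥ 1, and G has the edge i–a. Combining the bounds, tw(G) = 1.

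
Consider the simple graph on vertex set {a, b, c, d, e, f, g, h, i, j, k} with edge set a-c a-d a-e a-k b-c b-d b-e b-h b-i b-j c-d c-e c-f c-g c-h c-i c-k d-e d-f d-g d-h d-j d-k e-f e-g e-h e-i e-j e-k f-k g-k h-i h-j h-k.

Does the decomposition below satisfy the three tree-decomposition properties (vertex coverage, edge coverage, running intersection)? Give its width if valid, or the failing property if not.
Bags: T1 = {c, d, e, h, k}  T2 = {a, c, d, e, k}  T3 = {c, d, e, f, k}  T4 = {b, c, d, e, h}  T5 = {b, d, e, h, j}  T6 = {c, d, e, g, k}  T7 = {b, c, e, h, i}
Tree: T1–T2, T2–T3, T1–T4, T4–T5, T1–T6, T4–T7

Yes; width 4.

Checking the three conditions: (i) the bags cover all of {a, b, c, d, e, f, g, h, i, j, k}; (ii) for each edge, some bag contains both endpoints; (iii) the bags containing any fixed vertex form a subtree. All hold, so the decomposition is valid with width 5 − 1 = 4.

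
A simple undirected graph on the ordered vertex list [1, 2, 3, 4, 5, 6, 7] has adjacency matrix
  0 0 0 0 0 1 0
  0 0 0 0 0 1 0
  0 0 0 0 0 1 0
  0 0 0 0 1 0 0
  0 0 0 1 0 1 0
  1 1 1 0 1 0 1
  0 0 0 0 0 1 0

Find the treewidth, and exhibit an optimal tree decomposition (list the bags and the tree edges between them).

Every bag has size at most 2, so the width is 2 − 1 = 1 and tw(G) ≤ 1. Since G has at least one edge (e.g. 5–6), it is not an edgeless graph, so tw(G) ≥ 1. The upper and lower bounds meet at 1, so that is the treewidth.

Treewidth 1.
One such decomposition:
Bags: B1 = {5, 6}  B2 = {1, 6}  B3 = {2, 6}  B4 = {6, 7}  B5 = {4, 5}  B6 = {3, 6}
Tree: B1–B2, B1–B3, B1–B4, B1–B5, B4–B6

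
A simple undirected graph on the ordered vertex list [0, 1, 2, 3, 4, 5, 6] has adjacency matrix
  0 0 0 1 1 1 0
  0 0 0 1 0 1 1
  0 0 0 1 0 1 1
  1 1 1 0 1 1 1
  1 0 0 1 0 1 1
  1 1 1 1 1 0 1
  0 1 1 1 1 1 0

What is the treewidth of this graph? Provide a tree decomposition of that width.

Each bag holds 4 vertices, so the decomposition has width 3, which upper-bounds the treewidth. On the other hand G contains the 4-clique {0, 3, 4, 5}. A clique must lie in a single bag of any decomposition, so no decomposition can have width below 3. Therefore the treewidth is 3.

Treewidth 3.
One such decomposition:
Bags: B1 = {2, 3, 5, 6}  B2 = {1, 3, 5, 6}  B3 = {3, 4, 5, 6}  B4 = {0, 3, 4, 5}
Tree: B1–B2, B1–B3, B3–B4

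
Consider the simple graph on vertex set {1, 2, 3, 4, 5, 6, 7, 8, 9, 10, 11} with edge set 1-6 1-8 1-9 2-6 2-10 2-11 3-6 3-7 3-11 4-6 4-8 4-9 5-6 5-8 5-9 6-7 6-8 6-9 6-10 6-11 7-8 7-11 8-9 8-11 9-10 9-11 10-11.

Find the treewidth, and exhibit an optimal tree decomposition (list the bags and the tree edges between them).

Treewidth 3.
One such decomposition:
Bags: B1 = {5, 6, 8, 9}  B2 = {6, 8, 9, 11}  B3 = {6, 7, 8, 11}  B4 = {3, 6, 7, 11}  B5 = {1, 6, 8, 9}  B6 = {6, 9, 10, 11}  B7 = {2, 6, 10, 11}  B8 = {4, 6, 8, 9}
Tree: B1–B2, B2–B3, B3–B4, B1–B5, B2–B6, B6–B7, B2–B8

Every bag has size at most 4, so the width is 4 − 1 = 3 and tw(G) ≤ 3. On the other hand G contains the 4-clique {1, 6, 8, 9}. A clique must lie in a single bag of any decomposition, so no decomposition can have width below 3. Hence tw(G) = 3 exactly.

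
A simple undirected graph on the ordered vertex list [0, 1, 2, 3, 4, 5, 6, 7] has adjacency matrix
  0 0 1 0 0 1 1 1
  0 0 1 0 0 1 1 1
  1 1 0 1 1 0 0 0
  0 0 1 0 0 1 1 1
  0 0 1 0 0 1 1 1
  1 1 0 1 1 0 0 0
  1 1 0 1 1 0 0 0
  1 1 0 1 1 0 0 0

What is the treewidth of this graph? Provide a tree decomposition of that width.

Treewidth 4.
Bags: B1 = {0, 1, 3, 4, 7}  B2 = {0, 1, 3, 4, 5}  B3 = {0, 1, 3, 4, 6}  B4 = {0, 1, 2, 3, 4}
Tree: B1–B2, B2–B3, B3–B4

Each bag holds 5 vertices, so the decomposition has width 4, which upper-bounds the treewidth. For the lower bound: the 5 vertex sets {0,7}, {3,5}, {1,6}, {4}, {2} are disjoint, each induces a connected subgraph, and every pair is joined by at least one edge of G. Contracting each set to a single vertex therefore yields K_{5} as a minor, and since treewidth is minor-monotone, tw(G) ≥ tw(K_{5}) = 4. The upper and lower bounds meet at 4, so that is the treewidth.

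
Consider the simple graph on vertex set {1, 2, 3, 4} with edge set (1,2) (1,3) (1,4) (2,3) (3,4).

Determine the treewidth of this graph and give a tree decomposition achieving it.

Treewidth 2.
Bags: B1 = {1, 2, 3}  B2 = {1, 3, 4}
Tree: B1–B2

The largest bag has 3 vertices, giving width 2; this decomposition certifies tw(G) ≤ 2. On the other hand G contains the 3-clique {1, 2, 3}. A clique must lie in a single bag of any decomposition, so no decomposition can have width below 2. Therefore the treewidth is 2.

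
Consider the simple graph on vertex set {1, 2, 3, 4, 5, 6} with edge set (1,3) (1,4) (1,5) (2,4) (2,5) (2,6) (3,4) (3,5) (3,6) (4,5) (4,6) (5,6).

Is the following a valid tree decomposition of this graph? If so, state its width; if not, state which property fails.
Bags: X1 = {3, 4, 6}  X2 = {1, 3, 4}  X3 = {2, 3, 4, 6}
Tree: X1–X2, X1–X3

A tree decomposition must satisfy three properties: every vertex lies in some bag; for every edge, both endpoints lie together in some bag; and for every vertex, the bags containing it form a connected subtree. Here vertex 5 appears in no bag, so the decomposition is invalid.

No — vertex 5 appears in no bag.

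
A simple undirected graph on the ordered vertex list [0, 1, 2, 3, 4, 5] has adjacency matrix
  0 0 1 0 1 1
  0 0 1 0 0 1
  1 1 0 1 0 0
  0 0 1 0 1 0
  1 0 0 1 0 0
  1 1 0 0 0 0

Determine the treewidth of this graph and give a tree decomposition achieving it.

Each bag holds 3 vertices, so the decomposition has width 2, which upper-bounds the treewidth. The edges 1–5–0–2–1 form a cycle, so G is not a tree and its treewidth is at least 2. The upper and lower bounds meet at 2, so that is the treewidth.

Treewidth 2.
Bags: B1 = {1, 2, 5}  B2 = {0, 2, 5}  B3 = {0, 2, 3}  B4 = {0, 3, 4}
Tree: B1–B2, B2–B3, B3–B4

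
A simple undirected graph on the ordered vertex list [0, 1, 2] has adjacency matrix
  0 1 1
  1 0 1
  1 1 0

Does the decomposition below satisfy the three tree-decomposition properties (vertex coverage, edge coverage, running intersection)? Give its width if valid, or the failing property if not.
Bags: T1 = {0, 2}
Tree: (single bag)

A tree decomposition must satisfy three properties: every vertex lies in some bag; for every edge, both endpoints lie together in some bag; and for every vertex, the bags containing it form a connected subtree. Here vertex 1 appears in no bag, so the decomposition is invalid.

No — vertex 1 appears in no bag.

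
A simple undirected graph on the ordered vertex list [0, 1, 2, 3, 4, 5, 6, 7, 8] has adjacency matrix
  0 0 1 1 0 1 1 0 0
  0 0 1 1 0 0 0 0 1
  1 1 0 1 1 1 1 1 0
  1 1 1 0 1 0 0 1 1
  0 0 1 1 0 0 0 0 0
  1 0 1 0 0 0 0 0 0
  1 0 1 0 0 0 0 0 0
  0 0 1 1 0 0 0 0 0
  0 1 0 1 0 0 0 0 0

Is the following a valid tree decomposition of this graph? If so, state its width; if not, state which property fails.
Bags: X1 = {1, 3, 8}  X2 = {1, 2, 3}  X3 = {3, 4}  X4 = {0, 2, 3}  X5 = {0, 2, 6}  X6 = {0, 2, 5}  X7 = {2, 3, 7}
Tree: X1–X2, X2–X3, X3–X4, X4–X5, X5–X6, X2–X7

No — edge (2,4) lies in no bag.

A tree decomposition must satisfy three properties: every vertex lies in some bag; for every edge, both endpoints lie together in some bag; and for every vertex, the bags containing it form a connected subtree. Here edge (2,4) lies in no bag, so the decomposition is invalid.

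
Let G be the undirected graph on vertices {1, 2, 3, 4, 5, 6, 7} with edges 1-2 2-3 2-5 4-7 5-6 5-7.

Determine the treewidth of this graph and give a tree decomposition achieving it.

Every bag has size at most 2, so the width is 2 − 1 = 1 and tw(G) ≤ 1. Since G has at least one edge (e.g. 1–2), it is not an edgeless graph, so tw(G) ≥ 1. The upper and lower bounds meet at 1, so that is the treewidth.

Treewidth 1.
Bags: B1 = {1, 2}  B2 = {2, 5}  B3 = {5, 7}  B4 = {2, 3}  B5 = {4, 7}  B6 = {5, 6}
Tree: B1–B2, B2–B3, B2–B4, B3–B5, B3–B6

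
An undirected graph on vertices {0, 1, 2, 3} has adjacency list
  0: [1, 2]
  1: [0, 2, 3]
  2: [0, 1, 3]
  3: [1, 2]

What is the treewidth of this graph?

2

A width-2 tree decomposition is:
Bags: B1 = {0, 1, 2}  B2 = {1, 2, 3}
Tree: B1–B2
Each bag holds 3 vertices, so the decomposition has width 2, which upper-bounds the treewidth. For the lower bound, the 3 vertices {0, 1, 2} are pairwise adjacent, and any tree decomposition puts a clique entirely inside one bag — forcing width ≥ 2. The upper and lower bounds meet at 2, so that is the treewidth.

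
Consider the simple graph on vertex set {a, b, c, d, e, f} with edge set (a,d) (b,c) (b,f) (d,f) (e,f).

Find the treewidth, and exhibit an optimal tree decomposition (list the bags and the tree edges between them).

Treewidth 1.
One such decomposition:
Bags: B1 = {e, f}  B2 = {d, f}  B3 = {a, d}  B4 = {b, f}  B5 = {b, c}
Tree: B1–B2, B2–B3, B1–B4, B4–B5

The largest bag has 2 vertices, giving width 1; this decomposition certifies tw(G) ≤ 1. Since G has at least one edge (e.g. f–e), it is not an edgeless graph, so tw(G) ≥ 1. The upper and lower bounds meet at 1, so that is the treewidth.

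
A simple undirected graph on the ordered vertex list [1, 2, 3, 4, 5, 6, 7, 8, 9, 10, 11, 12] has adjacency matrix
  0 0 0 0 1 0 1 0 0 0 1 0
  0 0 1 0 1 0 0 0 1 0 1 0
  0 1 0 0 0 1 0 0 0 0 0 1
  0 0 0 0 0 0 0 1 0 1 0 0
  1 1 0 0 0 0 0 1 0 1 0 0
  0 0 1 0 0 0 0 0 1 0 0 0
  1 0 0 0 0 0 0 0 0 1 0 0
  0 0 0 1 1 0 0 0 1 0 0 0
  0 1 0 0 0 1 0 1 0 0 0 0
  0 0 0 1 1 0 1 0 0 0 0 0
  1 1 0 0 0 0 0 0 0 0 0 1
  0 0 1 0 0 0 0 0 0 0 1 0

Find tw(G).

A width-3 tree decomposition is:
Bags: B1 = {3, 6, 9, 12}  B2 = {2, 3, 9, 12}  B3 = {2, 9, 11, 12}  B4 = {2, 8, 9, 11}  B5 = {2, 5, 8, 11}  B6 = {1, 5, 8, 11}  B7 = {1, 4, 5, 8}  B8 = {1, 4, 5, 10}  B9 = {1, 4, 7, 10}
Tree: B1–B2, B2–B3, B3–B4, B4–B5, B5–B6, B6–B7, B7–B8, B8–B9
Each bag holds 4 vertices, so the decomposition has width 3, which upper-bounds the treewidth. For the lower bound: the 4 vertex sets {3,6,12}, {9}, {2}, {1,5,8,11} are disjoint, each induces a connected subgraph, and every pair is joined by at least one edge of G. Contracting each set to a single vertex therefore yields K_{4} as a minor, and since treewidth is minor-monotone, tw(G) ≥ tw(K_{4}) = 3. Hence tw(G) = 3 exactly.

3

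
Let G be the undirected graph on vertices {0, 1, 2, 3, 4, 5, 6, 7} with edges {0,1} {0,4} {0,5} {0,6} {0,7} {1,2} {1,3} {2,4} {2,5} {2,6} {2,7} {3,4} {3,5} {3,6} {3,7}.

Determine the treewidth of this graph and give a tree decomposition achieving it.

Every bag has size at most 4, so the width is 4 − 1 = 3 and tw(G) ≤ 3. For the lower bound: the 4 vertex sets {0,7}, {2,4}, {3}, {5} are disjoint, each induces a connected subgraph, and every pair is joined by at least one edge of G. Contracting each set to a single vertex therefore yields K_{4} as a minor, and since treewidth is minor-monotone, tw(G) ≥ tw(K_{4}) = 3. Hence tw(G) = 3 exactly.

Treewidth 3.
One such decomposition:
Bags: B1 = {0, 2, 3, 7}  B2 = {0, 2, 3, 4}  B3 = {0, 2, 3, 5}  B4 = {0, 2, 3, 6}  B5 = {0, 1, 2, 3}
Tree: B1–B2, B2–B3, B3–B4, B4–B5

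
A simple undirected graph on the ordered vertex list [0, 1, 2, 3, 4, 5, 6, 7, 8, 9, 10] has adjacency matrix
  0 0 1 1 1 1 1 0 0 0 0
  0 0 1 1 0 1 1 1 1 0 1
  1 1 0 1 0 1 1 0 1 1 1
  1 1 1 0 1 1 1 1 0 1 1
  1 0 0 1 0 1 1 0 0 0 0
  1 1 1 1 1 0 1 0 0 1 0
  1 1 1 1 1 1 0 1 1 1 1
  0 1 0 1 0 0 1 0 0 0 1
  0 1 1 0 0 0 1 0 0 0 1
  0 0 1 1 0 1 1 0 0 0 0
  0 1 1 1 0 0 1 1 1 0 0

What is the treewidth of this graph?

4

A width-4 tree decomposition is:
Bags: B1 = {0, 2, 3, 5, 6}  B2 = {1, 2, 3, 5, 6}  B3 = {0, 3, 4, 5, 6}  B4 = {1, 2, 3, 6, 10}  B5 = {1, 2, 6, 8, 10}  B6 = {1, 3, 6, 7, 10}  B7 = {2, 3, 5, 6, 9}
Tree: B1–B2, B1–B3, B2–B4, B4–B5, B4–B6, B2–B7
Every bag has size at most 5, so the width is 5 − 1 = 4 and tw(G) ≤ 4. Conversely, {1, 2, 6, 8, 10} is a clique of size 5, and the vertices of any clique must share a bag in every tree decomposition; so some bag has ≥ 5 vertices and tw(G) ≥ 4. Combining the bounds, tw(G) = 4.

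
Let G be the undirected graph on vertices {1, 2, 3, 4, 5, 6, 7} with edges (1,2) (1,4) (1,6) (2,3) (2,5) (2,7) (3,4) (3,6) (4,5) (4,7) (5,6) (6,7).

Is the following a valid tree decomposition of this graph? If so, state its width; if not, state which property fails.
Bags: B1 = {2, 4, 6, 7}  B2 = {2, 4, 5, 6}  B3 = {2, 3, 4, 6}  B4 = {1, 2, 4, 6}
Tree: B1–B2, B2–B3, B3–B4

Every vertex of G appears in some bag (union = {1, 2, 3, 4, 5, 6, 7}); every edge is covered by a bag; and for each vertex v the set of bags containing v is connected in the bag tree. The decomposition is therefore valid. The largest bag has 4 vertices, so the width is 3.

Yes; width 3.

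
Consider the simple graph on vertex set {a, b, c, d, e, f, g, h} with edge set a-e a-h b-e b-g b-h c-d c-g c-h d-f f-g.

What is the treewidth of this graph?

2

A width-2 tree decomposition is:
Bags: B1 = {a, e, h}  B2 = {b, e, h}  B3 = {b, c, h}  B4 = {b, c, g}  B5 = {c, d, g}  B6 = {d, f, g}
Tree: B1–B2, B2–B3, B3–B4, B4–B5, B5–B6
Each bag holds 3 vertices, so the decomposition has width 2, which upper-bounds the treewidth. The edges a–e–b–h–a form a cycle, so G is not a tree and its treewidth is at least 2. Hence tw(G) = 2 exactly.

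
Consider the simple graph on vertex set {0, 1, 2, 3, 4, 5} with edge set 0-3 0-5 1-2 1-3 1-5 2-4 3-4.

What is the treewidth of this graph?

A width-2 tree decomposition is:
Bags: B1 = {1, 2, 4}  B2 = {1, 3, 4}  B3 = {1, 3, 5}  B4 = {0, 3, 5}
Tree: B1–B2, B2–B3, B3–B4
Each bag holds 3 vertices, so the decomposition has width 2, which upper-bounds the treewidth. For the lower bound, G contains the cycle 2–4–3–1–2, so G is not a forest; only forests have treewidth ≤ 1, hence tw(G) ≥ 2. Hence tw(G) = 2 exactly.

2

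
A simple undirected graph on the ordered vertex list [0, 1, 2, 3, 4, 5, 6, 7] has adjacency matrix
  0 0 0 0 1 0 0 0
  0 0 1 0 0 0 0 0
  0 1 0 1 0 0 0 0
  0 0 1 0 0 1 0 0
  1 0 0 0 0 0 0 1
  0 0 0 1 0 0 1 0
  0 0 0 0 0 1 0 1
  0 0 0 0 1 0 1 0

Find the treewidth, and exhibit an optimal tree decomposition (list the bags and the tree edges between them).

Treewidth 1.
One optimal decomposition is:
Bags: B1 = {0, 4}  B2 = {4, 7}  B3 = {6, 7}  B4 = {5, 6}  B5 = {3, 5}  B6 = {2, 3}  B7 = {1, 2}
Tree: B1–B2, B2–B3, B3–B4, B4–B5, B5–B6, B6–B7

The largest bag has 2 vertices, giving width 1; this decomposition certifies tw(G) ≤ 1. Since G has at least one edge (e.g. 0–4), it is not an edgeless graph, so tw(G) ≥ 1. The upper and lower bounds meet at 1, so that is the treewidth.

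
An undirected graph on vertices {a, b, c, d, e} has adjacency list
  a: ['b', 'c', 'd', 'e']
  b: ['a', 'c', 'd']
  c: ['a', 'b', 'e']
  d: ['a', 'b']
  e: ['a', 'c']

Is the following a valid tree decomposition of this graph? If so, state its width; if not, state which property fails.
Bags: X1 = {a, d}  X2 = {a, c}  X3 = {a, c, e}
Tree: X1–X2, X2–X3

A tree decomposition must satisfy three properties: every vertex lies in some bag; for every edge, both endpoints lie together in some bag; and for every vertex, the bags containing it form a connected subtree. Here vertex b appears in no bag, so the decomposition is invalid.

No — vertex b appears in no bag.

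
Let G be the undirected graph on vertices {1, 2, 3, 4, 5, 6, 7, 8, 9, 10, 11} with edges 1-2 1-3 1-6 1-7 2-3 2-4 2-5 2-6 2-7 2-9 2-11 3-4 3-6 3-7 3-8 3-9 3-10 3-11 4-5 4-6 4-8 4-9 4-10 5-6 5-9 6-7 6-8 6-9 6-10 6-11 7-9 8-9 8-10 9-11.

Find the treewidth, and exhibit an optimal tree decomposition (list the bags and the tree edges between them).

Each bag holds 5 vertices, so the decomposition has width 4, which upper-bounds the treewidth. For the lower bound, the 5 vertices {3, 4, 6, 8, 9} are pairwise adjacent, and any tree decomposition puts a clique entirely inside one bag — forcing width ≥ 4. Combining the bounds, tw(G) = 4.

Treewidth 4.
Bags: B1 = {1, 2, 3, 6, 7}  B2 = {2, 3, 6, 7, 9}  B3 = {2, 3, 4, 6, 9}  B4 = {3, 4, 6, 8, 9}  B5 = {2, 3, 6, 9, 11}  B6 = {3, 4, 6, 8, 10}  B7 = {2, 4, 5, 6, 9}
Tree: B1–B2, B2–B3, B3–B4, B3–B5, B4–B6, B3–B7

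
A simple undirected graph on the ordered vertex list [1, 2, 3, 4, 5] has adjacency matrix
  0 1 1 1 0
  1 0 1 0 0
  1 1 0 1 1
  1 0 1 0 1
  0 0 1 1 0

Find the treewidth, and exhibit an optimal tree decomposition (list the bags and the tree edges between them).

Treewidth 2.
One optimal decomposition is:
Bags: B1 = {1, 3, 4}  B2 = {1, 2, 3}  B3 = {3, 4, 5}
Tree: B1–B2, B1–B3

Each bag holds 3 vertices, so the decomposition has width 2, which upper-bounds the treewidth. Conversely, {1, 2, 3} is a clique of size 3, and the vertices of any clique must share a bag in every tree decomposition; so some bag has ≥ 3 vertices and tw(G) ≥ 2. Hence tw(G) = 2 exactly.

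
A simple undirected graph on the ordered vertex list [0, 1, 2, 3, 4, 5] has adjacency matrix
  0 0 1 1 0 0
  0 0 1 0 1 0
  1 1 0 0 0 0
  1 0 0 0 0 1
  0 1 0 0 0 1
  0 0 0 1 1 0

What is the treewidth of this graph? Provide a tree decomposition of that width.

Each bag holds 3 vertices, so the decomposition has width 2, which upper-bounds the treewidth. The edges 3–5–4–1–2–0–3 form a cycle, so G is not a tree and its treewidth is at least 2. Combining the bounds, tw(G) = 2.

Treewidth 2.
One optimal decomposition is:
Bags: B1 = {3, 4, 5}  B2 = {1, 3, 4}  B3 = {1, 2, 3}  B4 = {0, 2, 3}
Tree: B1–B2, B2–B3, B3–B4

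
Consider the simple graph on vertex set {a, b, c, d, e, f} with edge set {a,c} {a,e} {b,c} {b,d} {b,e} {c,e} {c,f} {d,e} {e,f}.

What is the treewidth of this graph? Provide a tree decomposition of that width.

The largest bag has 3 vertices, giving width 2; this decomposition certifies tw(G) ≤ 2. On the other hand G contains the 3-clique {b, d, e}. A clique must lie in a single bag of any decomposition, so no decomposition can have width below 2. Therefore the treewidth is 2.

Treewidth 2.
One such decomposition:
Bags: B1 = {a, c, e}  B2 = {b, c, e}  B3 = {b, d, e}  B4 = {c, e, f}
Tree: B1–B2, B2–B3, B1–B4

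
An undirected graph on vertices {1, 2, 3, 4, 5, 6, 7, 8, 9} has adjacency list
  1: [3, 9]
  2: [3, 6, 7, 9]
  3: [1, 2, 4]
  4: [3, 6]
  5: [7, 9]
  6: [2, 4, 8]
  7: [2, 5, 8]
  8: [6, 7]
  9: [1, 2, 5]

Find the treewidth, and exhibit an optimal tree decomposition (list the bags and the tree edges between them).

Treewidth 3.
Bags: B1 = {1, 3, 4, 9}  B2 = {2, 3, 4, 9}  B3 = {2, 4, 6, 9}  B4 = {2, 5, 6, 9}  B5 = {2, 5, 6, 7}  B6 = {5, 6, 7, 8}
Tree: B1–B2, B2–B3, B3–B4, B4–B5, B5–B6

Each bag holds 4 vertices, so the decomposition has width 3, which upper-bounds the treewidth. For the lower bound: the 4 vertex sets {1,3,4}, {9}, {2}, {5,6,7,8} are disjoint, each induces a connected subgraph, and every pair is joined by at least one edge of G. Contracting each set to a single vertex therefore yields K_{4} as a minor, and since treewidth is minor-monotone, tw(G) ≥ tw(K_{4}) = 3. Therefore the treewidth is 3.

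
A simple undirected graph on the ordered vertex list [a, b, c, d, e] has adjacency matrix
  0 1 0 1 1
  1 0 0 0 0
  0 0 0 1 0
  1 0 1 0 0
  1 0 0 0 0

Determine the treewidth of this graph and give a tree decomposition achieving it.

Treewidth 1.
One optimal decomposition is:
Bags: B1 = {a, b}  B2 = {a, e}  B3 = {a, d}  B4 = {c, d}
Tree: B1–B2, B1–B3, B3–B4

Each bag holds 2 vertices, so the decomposition has width 1, which upper-bounds the treewidth. Any graph with an edge has treewidth ≥ 1, and G has the edge a–b. Hence tw(G) = 1 exactly.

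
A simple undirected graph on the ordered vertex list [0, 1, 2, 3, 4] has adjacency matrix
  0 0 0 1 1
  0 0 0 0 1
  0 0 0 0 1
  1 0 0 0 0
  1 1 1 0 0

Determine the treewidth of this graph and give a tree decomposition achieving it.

Treewidth 1.
One such decomposition:
Bags: B1 = {0, 4}  B2 = {1, 4}  B3 = {2, 4}  B4 = {0, 3}
Tree: B1–B2, B1–B3, B1–B4

The largest bag has 2 vertices, giving width 1; this decomposition certifies tw(G) ≤ 1. Any graph with an edge has treewidth ≥ 1, and G has the edge 0–4. Therefore the treewidth is 1.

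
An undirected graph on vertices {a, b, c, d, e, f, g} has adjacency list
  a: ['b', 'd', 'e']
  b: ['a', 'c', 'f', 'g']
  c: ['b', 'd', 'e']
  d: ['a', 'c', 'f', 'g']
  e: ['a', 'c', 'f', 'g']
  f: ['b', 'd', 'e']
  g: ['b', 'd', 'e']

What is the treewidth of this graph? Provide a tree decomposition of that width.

The largest bag has 4 vertices, giving width 3; this decomposition certifies tw(G) ≤ 3. For the lower bound: the 4 vertex sets {e,g}, {b,c}, {d}, {a} are disjoint, each induces a connected subgraph, and every pair is joined by at least one edge of G. Contracting each set to a single vertex therefore yields K_{4} as a minor, and since treewidth is minor-monotone, tw(G) ≥ tw(K_{4}) = 3. Combining the bounds, tw(G) = 3.

Treewidth 3.
One such decomposition:
Bags: B1 = {b, d, e, g}  B2 = {b, c, d, e}  B3 = {a, b, d, e}  B4 = {b, d, e, f}
Tree: B1–B2, B2–B3, B3–B4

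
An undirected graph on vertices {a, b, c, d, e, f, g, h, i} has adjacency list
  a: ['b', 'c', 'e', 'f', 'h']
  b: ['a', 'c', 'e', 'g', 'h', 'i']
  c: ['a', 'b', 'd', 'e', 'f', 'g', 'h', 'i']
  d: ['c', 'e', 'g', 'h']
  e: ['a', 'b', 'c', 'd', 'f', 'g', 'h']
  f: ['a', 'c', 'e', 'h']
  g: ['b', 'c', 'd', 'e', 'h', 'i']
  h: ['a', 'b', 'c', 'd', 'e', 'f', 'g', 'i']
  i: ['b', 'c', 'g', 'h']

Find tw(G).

A width-4 tree decomposition is:
Bags: B1 = {c, d, e, g, h}  B2 = {b, c, e, g, h}  B3 = {a, b, c, e, h}  B4 = {a, c, e, f, h}  B5 = {b, c, g, h, i}
Tree: B1–B2, B2–B3, B3–B4, B2–B5
The largest bag has 5 vertices, giving width 4; this decomposition certifies tw(G) ≤ 4. On the other hand G contains the 5-clique {c, d, e, g, h}. A clique must lie in a single bag of any decomposition, so no decomposition can have width below 4. Combining the bounds, tw(G) = 4.

4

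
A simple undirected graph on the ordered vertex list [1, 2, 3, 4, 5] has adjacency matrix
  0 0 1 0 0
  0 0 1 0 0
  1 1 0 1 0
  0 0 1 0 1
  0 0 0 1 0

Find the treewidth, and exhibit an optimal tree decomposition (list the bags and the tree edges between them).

The largest bag has 2 vertices, giving width 1; this decomposition certifies tw(G) ≤ 1. Since G has at least one edge (e.g. 3–2), it is not an edgeless graph, so tw(G) ≥ 1. Therefore the treewidth is 1.

Treewidth 1.
One such decomposition:
Bags: B1 = {2, 3}  B2 = {3, 4}  B3 = {4, 5}  B4 = {1, 3}
Tree: B1–B2, B2–B3, B1–B4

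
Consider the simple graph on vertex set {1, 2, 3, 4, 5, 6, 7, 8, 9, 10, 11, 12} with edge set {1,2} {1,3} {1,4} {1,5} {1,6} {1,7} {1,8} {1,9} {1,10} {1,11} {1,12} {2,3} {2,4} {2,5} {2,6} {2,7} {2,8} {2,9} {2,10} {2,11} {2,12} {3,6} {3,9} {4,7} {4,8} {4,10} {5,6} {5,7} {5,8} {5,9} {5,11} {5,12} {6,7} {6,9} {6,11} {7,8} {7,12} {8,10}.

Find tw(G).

4

A width-4 tree decomposition is:
Bags: B1 = {1, 2, 5, 6, 9}  B2 = {1, 2, 5, 6, 7}  B3 = {1, 2, 5, 7, 8}  B4 = {1, 2, 5, 6, 11}  B5 = {1, 2, 3, 6, 9}  B6 = {1, 2, 5, 7, 12}  B7 = {1, 2, 4, 7, 8}  B8 = {1, 2, 4, 8, 10}
Tree: B1–B2, B2–B3, B1–B4, B1–B5, B2–B6, B3–B7, B7–B8
Every bag has size at most 5, so the width is 5 − 1 = 4 and tw(G) ≤ 4. Conversely, {1, 2, 4, 8, 10} is a clique of size 5, and the vertices of any clique must share a bag in every tree decomposition; so some bag has ≥ 5 vertices and tw(G) ≥ 4. Hence tw(G) = 4 exactly.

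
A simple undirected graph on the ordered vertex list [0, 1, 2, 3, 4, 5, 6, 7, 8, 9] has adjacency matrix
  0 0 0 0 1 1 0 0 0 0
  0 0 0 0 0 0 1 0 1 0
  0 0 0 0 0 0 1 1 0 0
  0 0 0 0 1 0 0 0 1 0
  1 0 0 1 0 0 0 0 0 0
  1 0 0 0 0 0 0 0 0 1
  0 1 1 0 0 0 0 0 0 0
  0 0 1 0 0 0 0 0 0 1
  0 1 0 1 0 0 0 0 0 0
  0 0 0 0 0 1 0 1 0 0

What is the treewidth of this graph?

A width-2 tree decomposition is:
Bags: B1 = {3, 4, 8}  B2 = {0, 4, 8}  B3 = {0, 5, 8}  B4 = {5, 8, 9}  B5 = {7, 8, 9}  B6 = {2, 7, 8}  B7 = {2, 6, 8}  B8 = {1, 6, 8}
Tree: B1–B2, B2–B3, B3–B4, B4–B5, B5–B6, B6–B7, B7–B8
Each bag holds 3 vertices, so the decomposition has width 2, which upper-bounds the treewidth. The edges 8–3–4–0–5–9–7–2–6–1–8 form a cycle, so G is not a tree and its treewidth is at least 2. The upper and lower bounds meet at 2, so that is the treewidth.

2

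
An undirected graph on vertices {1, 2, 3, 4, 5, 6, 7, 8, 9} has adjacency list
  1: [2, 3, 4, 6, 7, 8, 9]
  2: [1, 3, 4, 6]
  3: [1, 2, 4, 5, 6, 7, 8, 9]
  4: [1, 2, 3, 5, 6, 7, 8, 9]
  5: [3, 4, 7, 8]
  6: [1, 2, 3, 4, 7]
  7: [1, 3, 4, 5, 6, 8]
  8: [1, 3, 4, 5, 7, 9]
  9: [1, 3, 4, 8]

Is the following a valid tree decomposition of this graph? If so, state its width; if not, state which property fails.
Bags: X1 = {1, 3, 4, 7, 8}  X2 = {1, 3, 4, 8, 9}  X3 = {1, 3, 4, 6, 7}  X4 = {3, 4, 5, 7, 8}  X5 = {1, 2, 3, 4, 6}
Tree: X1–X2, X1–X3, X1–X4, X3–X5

Yes; width 4.

Every vertex of G appears in some bag (union = {1, 2, 3, 4, 5, 6, 7, 8, 9}); every edge is covered by a bag; and for each vertex v the set of bags containing v is connected in the bag tree. The decomposition is therefore valid. The largest bag has 5 vertices, so the width is 4.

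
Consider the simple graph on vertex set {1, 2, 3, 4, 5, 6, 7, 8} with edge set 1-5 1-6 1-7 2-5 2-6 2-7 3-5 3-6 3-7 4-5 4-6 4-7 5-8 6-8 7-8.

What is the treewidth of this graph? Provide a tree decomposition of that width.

Treewidth 3.
One optimal decomposition is:
Bags: B1 = {2, 5, 6, 7}  B2 = {3, 5, 6, 7}  B3 = {4, 5, 6, 7}  B4 = {1, 5, 6, 7}  B5 = {5, 6, 7, 8}
Tree: B1–B2, B2–B3, B3–B4, B4–B5

Each bag holds 4 vertices, so the decomposition has width 3, which upper-bounds the treewidth. For the lower bound: the 4 vertex sets {2,6}, {3,7}, {5}, {4} are disjoint, each induces a connected subgraph, and every pair is joined by at least one edge of G. Contracting each set to a single vertex therefore yields K_{4} as a minor, and since treewidth is minor-monotone, tw(G) ≥ tw(K_{4}) = 3. The upper and lower bounds meet at 3, so that is the treewidth.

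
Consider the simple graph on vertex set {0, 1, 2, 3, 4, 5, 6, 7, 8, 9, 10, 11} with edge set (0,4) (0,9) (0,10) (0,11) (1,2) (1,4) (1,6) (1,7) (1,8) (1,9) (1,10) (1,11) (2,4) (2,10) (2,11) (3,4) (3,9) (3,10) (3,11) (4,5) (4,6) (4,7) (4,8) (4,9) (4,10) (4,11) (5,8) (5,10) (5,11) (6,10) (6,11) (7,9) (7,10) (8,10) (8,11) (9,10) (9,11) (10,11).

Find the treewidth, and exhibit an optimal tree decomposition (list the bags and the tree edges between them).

Treewidth 4.
One optimal decomposition is:
Bags: B1 = {1, 4, 9, 10, 11}  B2 = {1, 4, 8, 10, 11}  B3 = {1, 2, 4, 10, 11}  B4 = {1, 4, 7, 9, 10}  B5 = {0, 4, 9, 10, 11}  B6 = {3, 4, 9, 10, 11}  B7 = {1, 4, 6, 10, 11}  B8 = {4, 5, 8, 10, 11}
Tree: B1–B2, B1–B3, B1–B4, B1–B5, B1–B6, B1–B7, B2–B8

Each bag holds 5 vertices, so the decomposition has width 4, which upper-bounds the treewidth. On the other hand G contains the 5-clique {0, 4, 9, 10, 11}. A clique must lie in a single bag of any decomposition, so no decomposition can have width below 4. Combining the bounds, tw(G) = 4.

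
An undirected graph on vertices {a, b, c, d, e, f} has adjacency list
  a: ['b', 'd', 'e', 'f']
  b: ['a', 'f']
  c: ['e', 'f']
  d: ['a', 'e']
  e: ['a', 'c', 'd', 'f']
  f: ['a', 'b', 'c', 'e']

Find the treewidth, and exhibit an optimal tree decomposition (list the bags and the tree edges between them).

Every bag has size at most 3, so the width is 3 − 1 = 2 and tw(G) ≤ 2. Conversely, {a, d, e} is a clique of size 3, and the vertices of any clique must share a bag in every tree decomposition; so some bag has ≥ 3 vertices and tw(G) ≥ 2. Combining the bounds, tw(G) = 2.

Treewidth 2.
One optimal decomposition is:
Bags: B1 = {a, b, f}  B2 = {a, e, f}  B3 = {a, d, e}  B4 = {c, e, f}
Tree: B1–B2, B2–B3, B2–B4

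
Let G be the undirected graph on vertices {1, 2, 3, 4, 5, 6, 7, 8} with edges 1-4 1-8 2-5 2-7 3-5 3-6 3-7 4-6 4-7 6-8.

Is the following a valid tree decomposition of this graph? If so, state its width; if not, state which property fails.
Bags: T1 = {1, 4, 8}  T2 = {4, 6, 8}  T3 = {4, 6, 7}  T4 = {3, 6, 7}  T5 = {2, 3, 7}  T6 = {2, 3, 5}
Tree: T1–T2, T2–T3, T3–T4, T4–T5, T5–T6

Yes; width 2.

Vertex coverage: the bags together contain {1, 2, 3, 4, 5, 6, 7, 8}, the full vertex set. Edge coverage: each edge of G has both endpoints in at least one bag. Running intersection: for every vertex, the bags containing it form a connected subtree. All three properties hold, so this is a valid tree decomposition of width max|bag| − 1 = 2, and hence tw(G) ≤ 2.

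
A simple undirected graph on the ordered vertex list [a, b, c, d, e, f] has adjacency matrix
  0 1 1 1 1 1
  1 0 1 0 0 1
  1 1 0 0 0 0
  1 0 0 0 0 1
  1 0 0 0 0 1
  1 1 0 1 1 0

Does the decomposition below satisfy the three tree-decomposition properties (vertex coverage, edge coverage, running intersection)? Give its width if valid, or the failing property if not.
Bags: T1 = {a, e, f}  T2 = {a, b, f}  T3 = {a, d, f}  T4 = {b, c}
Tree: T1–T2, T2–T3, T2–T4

No — edge (a,c) lies in no bag.

A tree decomposition must satisfy three properties: every vertex lies in some bag; for every edge, both endpoints lie together in some bag; and for every vertex, the bags containing it form a connected subtree. Here edge (a,c) lies in no bag, so the decomposition is invalid.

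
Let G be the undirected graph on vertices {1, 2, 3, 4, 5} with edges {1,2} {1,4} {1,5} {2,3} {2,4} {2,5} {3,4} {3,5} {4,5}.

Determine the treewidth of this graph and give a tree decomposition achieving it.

Treewidth 3.
Bags: B1 = {1, 2, 4, 5}  B2 = {2, 3, 4, 5}
Tree: B1–B2

Each bag holds 4 vertices, so the decomposition has width 3, which upper-bounds the treewidth. For the lower bound, the 4 vertices {1, 2, 4, 5} are pairwise adjacent, and any tree decomposition puts a clique entirely inside one bag — forcing width ≥ 3. Therefore the treewidth is 3.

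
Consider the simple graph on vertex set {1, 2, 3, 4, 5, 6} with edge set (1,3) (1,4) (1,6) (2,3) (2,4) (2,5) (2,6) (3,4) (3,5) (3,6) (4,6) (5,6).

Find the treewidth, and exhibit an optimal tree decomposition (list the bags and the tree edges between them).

Treewidth 3.
Bags: B1 = {2, 3, 4, 6}  B2 = {1, 3, 4, 6}  B3 = {2, 3, 5, 6}
Tree: B1–B2, B1–B3

Each bag holds 4 vertices, so the decomposition has width 3, which upper-bounds the treewidth. On the other hand G contains the 4-clique {1, 3, 4, 6}. A clique must lie in a single bag of any decomposition, so no decomposition can have width below 3. Hence tw(G) = 3 exactly.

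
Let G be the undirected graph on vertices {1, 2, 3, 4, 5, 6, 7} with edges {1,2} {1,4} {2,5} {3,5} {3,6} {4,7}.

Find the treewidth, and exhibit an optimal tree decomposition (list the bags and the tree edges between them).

Treewidth 1.
Bags: B1 = {4, 7}  B2 = {1, 4}  B3 = {1, 2}  B4 = {2, 5}  B5 = {3, 5}  B6 = {3, 6}
Tree: B1–B2, B2–B3, B3–B4, B4–B5, B5–B6

The largest bag has 2 vertices, giving width 1; this decomposition certifies tw(G) ≤ 1. Any graph with an edge has treewidth ≥ 1, and G has the edge 7–4. Hence tw(G) = 1 exactly.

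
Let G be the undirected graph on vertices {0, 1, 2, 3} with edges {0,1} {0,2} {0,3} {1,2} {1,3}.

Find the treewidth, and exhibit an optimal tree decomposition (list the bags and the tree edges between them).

The largest bag has 3 vertices, giving width 2; this decomposition certifies tw(G) ≤ 2. For the lower bound, the 3 vertices {0, 1, 2} are pairwise adjacent, and any tree decomposition puts a clique entirely inside one bag — forcing width ≥ 2. Therefore the treewidth is 2.

Treewidth 2.
One such decomposition:
Bags: B1 = {0, 1, 2}  B2 = {0, 1, 3}
Tree: B1–B2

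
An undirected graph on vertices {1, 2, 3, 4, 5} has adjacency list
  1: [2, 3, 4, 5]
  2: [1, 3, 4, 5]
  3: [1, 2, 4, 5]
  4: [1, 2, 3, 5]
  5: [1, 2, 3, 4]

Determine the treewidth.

4

A width-4 tree decomposition is:
Bags: B1 = {1, 2, 3, 4, 5}
Tree: (single bag)
A single bag containing all 5 vertices is trivially a valid decomposition of width 4. On the other hand G contains the 5-clique {1, 2, 3, 4, 5}. A clique must lie in a single bag of any decomposition, so no decomposition can have width below 4. The upper and lower bounds meet at 4, so that is the treewidth.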